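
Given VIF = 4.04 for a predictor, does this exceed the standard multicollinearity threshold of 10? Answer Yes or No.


Check: VIF = 4.04 vs threshold = 10.
Since 4.04 < 10, the answer is No.

No


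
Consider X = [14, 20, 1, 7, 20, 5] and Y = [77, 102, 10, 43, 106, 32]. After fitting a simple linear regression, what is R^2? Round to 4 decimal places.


After computing the OLS fit (b0=7.1074, b1=4.8859):
SSres = 18.6309, SStot = 7725.3333.
R^2 = 1 - 18.6309/7725.3333 = 0.9976.

0.9976


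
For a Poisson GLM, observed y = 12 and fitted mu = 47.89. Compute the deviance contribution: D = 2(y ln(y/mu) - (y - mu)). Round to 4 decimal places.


First: ln(12/47.89) = -1.384000.
Then: 12 * -1.384000 = -16.608000.
y - mu = 12 - 47.89 = -35.89.
D = 2(-16.608000 - -35.89) = 38.564000, which rounds to 38.5640.

38.5640


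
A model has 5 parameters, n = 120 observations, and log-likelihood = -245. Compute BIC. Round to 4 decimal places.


k * ln(n) = 5 * ln(120) = 5 * 4.787492 = 23.937460.
-2 * loglik = -2 * (-245) = 490.
BIC = 23.937460 + 490 = 513.937460, which rounds to 513.9375.

513.9375


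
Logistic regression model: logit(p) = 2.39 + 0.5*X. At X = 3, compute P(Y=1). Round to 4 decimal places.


Linear predictor: z = 2.39 + 0.5 * 3 = 3.8900.
P = 1/(1 + exp(-3.8900)) = 1/(1 + 0.0204) = 0.9800.

0.9800


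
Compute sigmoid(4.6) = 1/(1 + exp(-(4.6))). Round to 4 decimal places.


exp(-4.6000) = 0.0101.
1 + exp(-z) = 1.0101.
sigmoid = 1/1.0101 = 0.9900.

0.9900


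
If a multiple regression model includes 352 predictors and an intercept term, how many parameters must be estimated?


Including the intercept, the model has 352 predictor coefficients + 1 intercept.
Total = 353.

353


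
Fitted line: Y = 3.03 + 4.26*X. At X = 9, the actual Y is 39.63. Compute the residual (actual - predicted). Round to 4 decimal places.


Fitted value at X = 9 is yhat = 3.03 + 4.26*9 = 41.3700.
Residual = 39.63 - 41.3700 = -1.7400.

-1.7400


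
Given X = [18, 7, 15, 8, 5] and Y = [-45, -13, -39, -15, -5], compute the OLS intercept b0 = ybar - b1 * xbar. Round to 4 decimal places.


Compute b1 = -3.1214 from the OLS formula.
With xbar = 10.6000 and ybar = -23.4000, the intercept is:
b0 = -23.4000 - -3.1214 * 10.6000 = 9.6869.

9.6869


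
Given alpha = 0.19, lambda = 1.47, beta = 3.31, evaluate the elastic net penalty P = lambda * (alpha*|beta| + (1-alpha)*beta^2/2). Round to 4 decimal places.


L1 component = 0.19 * |3.31| = 0.6289.
L2 component = 0.81 * 3.31^2 / 2 = 4.4372.
Penalty = 1.47 * (0.6289 + 4.4372) = 1.47 * 5.0661 = 7.4472.

7.4472


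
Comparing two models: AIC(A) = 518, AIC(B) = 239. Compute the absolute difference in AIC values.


Compute |518 - 239| = 279.
Model B has the smaller AIC.

279


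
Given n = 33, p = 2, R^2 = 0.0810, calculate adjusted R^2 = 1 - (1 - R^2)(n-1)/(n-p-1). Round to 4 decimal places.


Plug in: Adj R^2 = 1 - (1 - 0.0810) * 32/30.
= 1 - 0.9190 * 32/30
= 1 - 29.4080 / 30
= 1 - 0.9803 = 0.0197.

0.0197


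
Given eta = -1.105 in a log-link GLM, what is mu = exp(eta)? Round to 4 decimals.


Apply the inverse link:
mu = e^-1.105 = 0.3312.

0.3312


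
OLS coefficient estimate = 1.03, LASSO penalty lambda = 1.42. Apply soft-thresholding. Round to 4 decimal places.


|beta_OLS| = 1.03.
lambda = 1.42.
Since |beta| <= lambda, the coefficient is set to 0.
Result = 0.0000.

0.0000


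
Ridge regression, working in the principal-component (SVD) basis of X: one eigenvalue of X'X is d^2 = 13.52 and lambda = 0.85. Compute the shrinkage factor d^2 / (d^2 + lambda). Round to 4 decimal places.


d^2 + lambda = 13.52 + 0.85 = 14.3700.
Shrinkage factor = 13.52/14.3700 = 0.9408.

0.9408


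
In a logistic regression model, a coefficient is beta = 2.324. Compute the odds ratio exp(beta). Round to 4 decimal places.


exp(2.324) = 10.2165.
So the odds ratio is 10.2165.

10.2165


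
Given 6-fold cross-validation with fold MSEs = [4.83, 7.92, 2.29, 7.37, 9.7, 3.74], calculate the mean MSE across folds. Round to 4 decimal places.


Add all fold MSEs: 35.8500.
Divide by k = 6: 35.8500/6 = 5.9750.

5.9750


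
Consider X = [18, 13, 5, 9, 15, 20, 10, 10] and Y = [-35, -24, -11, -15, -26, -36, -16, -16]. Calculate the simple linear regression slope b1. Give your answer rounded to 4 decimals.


The sample means are xbar = 12.5000 and ybar = -22.3750.
Compute S_xx = 174.0000 and S_xy = -324.5000.
Slope b1 = S_xy / S_xx = -324.5000 / 174.0000 = -1.8649.

-1.8649


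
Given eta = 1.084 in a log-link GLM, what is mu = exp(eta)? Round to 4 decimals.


The inverse log link gives:
mu = exp(1.084) = 2.9565.

2.9565


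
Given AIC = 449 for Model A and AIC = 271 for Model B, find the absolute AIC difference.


Compute |449 - 271| = 178.
Model B has the smaller AIC.

178


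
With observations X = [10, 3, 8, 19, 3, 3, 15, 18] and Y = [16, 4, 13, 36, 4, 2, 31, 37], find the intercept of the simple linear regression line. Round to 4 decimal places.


Compute b1 = 2.1718 from the OLS formula.
With xbar = 9.8750 and ybar = 17.8750, the intercept is:
b0 = 17.8750 - 2.1718 * 9.8750 = -3.5715.

-3.5715


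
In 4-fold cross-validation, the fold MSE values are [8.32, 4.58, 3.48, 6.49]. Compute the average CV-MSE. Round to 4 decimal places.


Sum of fold MSEs = 22.8700.
Average = 22.8700 / 4 = 5.7175.

5.7175


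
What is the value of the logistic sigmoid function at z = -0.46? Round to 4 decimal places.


First, exp(0.4600) = 1.5841.
Then sigma(z) = 1/(1 + 1.5841) = 0.3870.

0.3870


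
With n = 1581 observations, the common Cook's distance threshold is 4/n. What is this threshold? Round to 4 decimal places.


The threshold is 4/n.
4/1581 = 0.0025.

0.0025


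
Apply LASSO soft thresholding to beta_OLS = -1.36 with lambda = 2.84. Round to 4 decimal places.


Check: |-1.36| = 1.36 vs lambda = 2.84.
Since |beta| <= lambda, the coefficient is set to 0.
Soft-thresholded coefficient = 0.0000.

0.0000


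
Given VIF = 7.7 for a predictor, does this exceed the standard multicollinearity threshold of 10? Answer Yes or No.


Check: VIF = 7.7 vs threshold = 10.
Since 7.7 < 10, the answer is No.

No


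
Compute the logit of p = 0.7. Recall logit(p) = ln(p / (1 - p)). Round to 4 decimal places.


Compute the odds: 0.7/0.3 = 2.3333.
Take the natural log: ln(2.3333) = 0.8473.

0.8473


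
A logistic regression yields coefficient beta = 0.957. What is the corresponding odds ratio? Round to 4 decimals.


exp(0.957) = 2.6039.
So the odds ratio is 2.6039.

2.6039


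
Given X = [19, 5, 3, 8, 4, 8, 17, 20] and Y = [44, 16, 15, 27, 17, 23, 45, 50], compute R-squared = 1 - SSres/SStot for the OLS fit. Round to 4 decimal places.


After computing the OLS fit (b0=8.2153, b1=2.0390):
SSres = 29.3483, SStot = 1467.8750.
R^2 = 1 - 29.3483/1467.8750 = 0.9800.

0.9800


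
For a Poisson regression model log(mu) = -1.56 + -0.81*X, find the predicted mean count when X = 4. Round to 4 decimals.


eta = -1.56 + -0.81 * 4 = -4.8000.
mu = exp(-4.8000) = 0.0082.

0.0082


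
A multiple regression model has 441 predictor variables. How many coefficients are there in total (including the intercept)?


Including the intercept, the model has 441 predictor coefficients + 1 intercept.
Total = 442.

442


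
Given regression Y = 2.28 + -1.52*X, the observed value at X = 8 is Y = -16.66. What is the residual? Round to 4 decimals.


Fitted value at X = 8 is yhat = 2.28 + -1.52*8 = -9.8800.
Residual = -16.66 - -9.8800 = -6.7800.

-6.7800


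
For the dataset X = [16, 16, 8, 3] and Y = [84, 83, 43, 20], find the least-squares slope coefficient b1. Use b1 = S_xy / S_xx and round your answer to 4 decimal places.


First compute the means: xbar = 10.7500, ybar = 57.5000.
Then S_xx = sum((xi - xbar)^2) = 122.7500.
S_xy = sum((xi - xbar)(yi - ybar)) = 603.5000.
b1 = S_xy / S_xx = 603.5000 / 122.7500 = 4.9165.

4.9165


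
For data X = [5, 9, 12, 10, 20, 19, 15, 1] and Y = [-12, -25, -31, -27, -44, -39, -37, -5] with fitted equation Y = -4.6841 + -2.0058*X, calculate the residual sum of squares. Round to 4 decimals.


For each point, residual = actual - predicted.
Residuals: [2.7131, -2.2637, -2.2463, -2.2579, 0.8001, 3.7943, -2.2289, 1.6899].
Sum of squared residuals = 45.4899.

45.4899


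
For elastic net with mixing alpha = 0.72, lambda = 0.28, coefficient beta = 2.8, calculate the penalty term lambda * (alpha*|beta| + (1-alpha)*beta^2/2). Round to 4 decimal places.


alpha * |beta| = 0.72 * 2.8 = 2.0160.
(1-alpha) * beta^2/2 = 0.28 * 7.8400/2 = 1.0976.
Total = 0.28 * (2.0160 + 1.0976) = 0.8718.

0.8718


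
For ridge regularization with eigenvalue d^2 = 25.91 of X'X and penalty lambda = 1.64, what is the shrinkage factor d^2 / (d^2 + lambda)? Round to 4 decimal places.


d^2 + lambda = 25.91 + 1.64 = 27.5500.
Shrinkage factor = 25.91/27.5500 = 0.9405.

0.9405


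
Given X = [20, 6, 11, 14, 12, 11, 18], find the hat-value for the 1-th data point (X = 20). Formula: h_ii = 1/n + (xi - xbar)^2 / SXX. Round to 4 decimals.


Mean of X: xbar = 13.1429.
SXX = 132.8571.
For X = 20: h = 1/7 + (20 - 13.1429)^2/132.8571 = 0.4968.

0.4968


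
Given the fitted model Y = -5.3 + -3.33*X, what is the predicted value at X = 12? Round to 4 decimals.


Plug X = 12 into Y = -5.3 + -3.33*X:
Y = -5.3 + -39.9600 = -45.2600.

-45.2600


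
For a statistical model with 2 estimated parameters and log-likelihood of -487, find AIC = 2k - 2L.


AIC = 2k - 2*loglik = 2(2) - 2(-487).
= 4 + 974 = 978.

978


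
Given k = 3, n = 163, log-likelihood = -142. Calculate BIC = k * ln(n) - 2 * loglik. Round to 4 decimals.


ln(163) = 5.093750.
k * ln(n) = 3 * 5.093750 = 15.281250.
-2L = 284.
BIC = 15.281250 + 284 = 299.281250, which rounds to 299.2813.

299.2813


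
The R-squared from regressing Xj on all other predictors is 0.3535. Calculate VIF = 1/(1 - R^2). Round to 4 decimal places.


Using VIF = 1/(1 - R^2_j):
1 - 0.3535 = 0.6465.
VIF = 1.5468.

1.5468


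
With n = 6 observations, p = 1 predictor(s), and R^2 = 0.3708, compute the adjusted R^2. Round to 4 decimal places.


Plug in: Adj R^2 = 1 - (1 - 0.3708) * 5/4.
= 1 - 0.6292 * 5/4
= 1 - 3.1460 / 4
= 1 - 0.7865 = 0.2135.

0.2135


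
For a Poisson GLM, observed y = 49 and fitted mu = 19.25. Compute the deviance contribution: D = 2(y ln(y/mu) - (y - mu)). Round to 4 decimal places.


Compute y*ln(y/mu) = 49*ln(49/19.25) = 49*0.934309 = 45.781141.
y - mu = 29.75.
D = 2*(45.781141 - (29.75)) = 32.062282, which rounds to 32.0623.

32.0623


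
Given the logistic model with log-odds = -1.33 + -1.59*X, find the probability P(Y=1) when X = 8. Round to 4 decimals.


Compute z = -1.33 + (-1.59)(8) = -14.0500.
exp(-z) = 1264263.1243.
P = 1/(1 + 1264263.1243) = 0.0000.

0.0000


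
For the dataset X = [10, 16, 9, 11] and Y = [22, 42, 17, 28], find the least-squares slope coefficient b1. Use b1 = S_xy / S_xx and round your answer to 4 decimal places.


The sample means are xbar = 11.5000 and ybar = 27.2500.
Compute S_xx = 29.0000 and S_xy = 99.5000.
Slope b1 = S_xy / S_xx = 99.5000 / 29.0000 = 3.4310.

3.4310


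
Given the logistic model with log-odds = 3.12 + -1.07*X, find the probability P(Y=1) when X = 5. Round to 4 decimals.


z = 3.12 + -1.07 * 5 = -2.2300.
Sigmoid: P = 1 / (1 + exp(2.2300)) = 0.0971.

0.0971


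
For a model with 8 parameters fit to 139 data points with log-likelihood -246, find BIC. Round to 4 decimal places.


k * ln(n) = 8 * ln(139) = 8 * 4.934474 = 39.475792.
-2 * loglik = -2 * (-246) = 492.
BIC = 39.475792 + 492 = 531.475792, which rounds to 531.4758.

531.4758


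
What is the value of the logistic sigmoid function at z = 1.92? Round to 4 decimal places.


Compute exp(-1.9200) = 0.1466.
Sigmoid = 1 / (1 + 0.1466) = 1 / 1.1466 = 0.8721.

0.8721


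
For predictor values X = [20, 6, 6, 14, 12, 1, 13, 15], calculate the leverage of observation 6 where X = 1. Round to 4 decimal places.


Compute xbar = 10.8750 with n = 8 observations.
SXX = 260.8750.
Leverage = 1/8 + (1 - 10.8750)^2/260.8750 = 0.4988.

0.4988


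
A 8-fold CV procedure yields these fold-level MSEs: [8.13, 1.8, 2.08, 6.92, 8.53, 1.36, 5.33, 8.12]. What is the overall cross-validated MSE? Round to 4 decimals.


Total MSE across folds = 42.2700.
CV-MSE = 42.2700/8 = 5.2838.

5.2838


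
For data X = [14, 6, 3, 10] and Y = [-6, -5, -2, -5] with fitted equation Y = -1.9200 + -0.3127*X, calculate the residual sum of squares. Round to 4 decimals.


For each point, residual = actual - predicted.
Residuals: [0.2978, -1.2038, 0.8581, 0.0470].
Sum of squared residuals = 2.2764.

2.2764


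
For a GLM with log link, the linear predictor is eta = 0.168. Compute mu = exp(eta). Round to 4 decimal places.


The inverse log link gives:
mu = exp(0.168) = 1.1829.

1.1829


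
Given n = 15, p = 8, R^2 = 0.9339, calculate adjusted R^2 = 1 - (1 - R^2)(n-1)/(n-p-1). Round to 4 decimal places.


Adjusted R^2 = 1 - (1 - R^2) * (n-1)/(n-p-1).
(1 - R^2) = 0.0661.
(n-1)/(n-p-1) = 14/6.
(1 - R^2) * (n-1) = 0.0661 * 14 = 0.9254.
Divide by (n-p-1): 0.9254 / 6 = 0.1542.
Adj R^2 = 1 - 0.1542 = 0.8458.

0.8458


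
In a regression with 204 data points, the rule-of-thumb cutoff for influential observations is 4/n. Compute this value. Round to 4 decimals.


Using the rule of thumb:
Threshold = 4 / 204 = 0.0196.

0.0196


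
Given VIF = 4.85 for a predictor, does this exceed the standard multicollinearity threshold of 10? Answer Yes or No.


Check: VIF = 4.85 vs threshold = 10.
Since 4.85 < 10, the answer is No.

No


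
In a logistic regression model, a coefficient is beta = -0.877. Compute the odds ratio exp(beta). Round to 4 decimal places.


The odds ratio is computed as:
OR = e^(-0.877) = 0.4160.

0.4160


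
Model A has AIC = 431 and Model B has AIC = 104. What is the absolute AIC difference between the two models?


|AIC_A - AIC_B| = |431 - 104| = 327.
Model B is preferred (lower AIC).

327


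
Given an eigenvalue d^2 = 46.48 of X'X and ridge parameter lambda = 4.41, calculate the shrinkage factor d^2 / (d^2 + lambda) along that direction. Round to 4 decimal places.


d^2 + lambda = 46.48 + 4.41 = 50.8900.
Shrinkage factor = 46.48/50.8900 = 0.9133.

0.9133


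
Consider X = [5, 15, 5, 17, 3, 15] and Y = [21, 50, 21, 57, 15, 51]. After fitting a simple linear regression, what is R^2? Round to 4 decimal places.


After computing the OLS fit (b0=6.0859, b1=2.9747):
SSres = 0.7071, SStot = 1752.8333.
R^2 = 1 - 0.7071/1752.8333 = 0.9996.

0.9996


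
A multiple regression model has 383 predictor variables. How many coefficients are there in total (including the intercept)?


Total coefficients = number of predictors + 1 (for the intercept).
= 383 + 1 = 384.

384


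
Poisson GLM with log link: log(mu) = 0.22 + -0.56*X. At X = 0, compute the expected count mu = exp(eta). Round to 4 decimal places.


Compute eta = 0.22 + -0.56 * 0 = 0.2200.
Apply inverse link: mu = e^0.2200 = 1.2461.

1.2461


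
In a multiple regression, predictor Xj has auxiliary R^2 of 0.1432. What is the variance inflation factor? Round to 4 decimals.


Using VIF = 1/(1 - R^2_j):
1 - 0.1432 = 0.8568.
VIF = 1.1671.

1.1671


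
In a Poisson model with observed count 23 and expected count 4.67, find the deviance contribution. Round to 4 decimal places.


Compute y*ln(y/mu) = 23*ln(23/4.67) = 23*1.594335 = 36.669705.
y - mu = 18.33.
D = 2*(36.669705 - (18.33)) = 36.679410, which rounds to 36.6794.

36.6794


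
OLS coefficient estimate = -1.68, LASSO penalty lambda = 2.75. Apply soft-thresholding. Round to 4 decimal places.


|beta_OLS| = 1.68.
lambda = 2.75.
Since |beta| <= lambda, the coefficient is set to 0.
Result = 0.0000.

0.0000


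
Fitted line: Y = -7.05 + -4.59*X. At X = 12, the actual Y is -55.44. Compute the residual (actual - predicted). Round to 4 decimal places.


Fitted value at X = 12 is yhat = -7.05 + -4.59*12 = -62.1300.
Residual = -55.44 - -62.1300 = 6.6900.

6.6900


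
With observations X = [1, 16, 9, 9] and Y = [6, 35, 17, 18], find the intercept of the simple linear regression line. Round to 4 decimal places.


The slope is b1 = 1.9157.
Sample means are xbar = 8.7500 and ybar = 19.0000.
Intercept: b0 = 19.0000 - (1.9157)(8.7500) = 2.2373.

2.2373


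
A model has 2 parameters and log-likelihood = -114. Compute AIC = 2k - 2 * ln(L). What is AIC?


Compute:
2k = 2*2 = 4.
-2*loglik = -2*(-114) = 228.
AIC = 4 + 228 = 232.

232


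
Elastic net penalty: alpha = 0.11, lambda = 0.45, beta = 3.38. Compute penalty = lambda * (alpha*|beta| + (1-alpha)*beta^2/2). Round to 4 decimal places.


L1 component = 0.11 * |3.38| = 0.3718.
L2 component = 0.89 * 3.38^2 / 2 = 5.0839.
Penalty = 0.45 * (0.3718 + 5.0839) = 0.45 * 5.4557 = 2.4550.

2.4550


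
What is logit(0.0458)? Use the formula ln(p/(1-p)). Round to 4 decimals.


Compute the odds: 0.0458/0.9542 = 0.0480.
Take the natural log: ln(0.0480) = -3.0366.

-3.0366


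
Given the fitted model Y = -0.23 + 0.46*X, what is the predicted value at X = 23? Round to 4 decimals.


Plug X = 23 into Y = -0.23 + 0.46*X:
Y = -0.23 + 10.5800 = 10.3500.

10.3500


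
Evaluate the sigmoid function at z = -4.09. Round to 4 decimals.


Compute exp(4.0900) = 59.7399.
Sigmoid = 1 / (1 + 59.7399) = 1 / 60.7399 = 0.0165.

0.0165


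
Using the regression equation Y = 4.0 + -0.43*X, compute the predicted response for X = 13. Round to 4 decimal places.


Substitute X = 13 into the equation:
Y = 4.0 + -0.43 * 13 = 4.0 + -5.5900 = -1.5900.

-1.5900


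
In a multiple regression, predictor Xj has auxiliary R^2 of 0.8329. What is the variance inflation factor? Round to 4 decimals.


VIF = 1 / (1 - 0.8329).
= 1 / 0.1671 = 5.9844.

5.9844


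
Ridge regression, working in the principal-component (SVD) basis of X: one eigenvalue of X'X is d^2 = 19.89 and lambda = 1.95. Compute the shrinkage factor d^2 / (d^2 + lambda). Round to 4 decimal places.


Denominator = d^2 + lambda = 19.89 + 1.95 = 21.8400.
Shrinkage = 19.89 / 21.8400 = 0.9107.

0.9107


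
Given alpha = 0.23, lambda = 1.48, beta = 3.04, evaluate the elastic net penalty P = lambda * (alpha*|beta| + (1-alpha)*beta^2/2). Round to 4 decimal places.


L1 component = 0.23 * |3.04| = 0.6992.
L2 component = 0.77 * 3.04^2 / 2 = 3.5580.
Penalty = 1.48 * (0.6992 + 3.5580) = 1.48 * 4.2572 = 6.3007.

6.3007


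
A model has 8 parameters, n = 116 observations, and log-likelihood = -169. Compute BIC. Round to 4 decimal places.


Compute k*ln(n) = 8*ln(116) = 8*4.753590 = 38.028720.
Then -2*loglik = 338.
BIC = 38.028720 + 338 = 376.028720, which rounds to 376.0287.

376.0287


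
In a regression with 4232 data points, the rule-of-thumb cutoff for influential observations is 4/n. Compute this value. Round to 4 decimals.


Using the rule of thumb:
Threshold = 4 / 4232 = 0.0009.

0.0009


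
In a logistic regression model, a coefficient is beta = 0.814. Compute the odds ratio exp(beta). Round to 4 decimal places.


The odds ratio is computed as:
OR = e^(0.814) = 2.2569.

2.2569


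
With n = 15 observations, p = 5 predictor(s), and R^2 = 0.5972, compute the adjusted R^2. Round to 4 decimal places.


Adjusted R^2 = 1 - (1 - R^2) * (n-1)/(n-p-1).
(1 - R^2) = 0.4028.
(n-1)/(n-p-1) = 14/9.
(1 - R^2) * (n-1) = 0.4028 * 14 = 5.6392.
Divide by (n-p-1): 5.6392 / 9 = 0.6266.
Adj R^2 = 1 - 0.6266 = 0.3734.

0.3734


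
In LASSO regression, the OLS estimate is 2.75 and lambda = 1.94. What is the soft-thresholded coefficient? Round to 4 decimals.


Absolute value: |2.75| = 2.75.
Compare to lambda = 1.94.
Since |beta| > lambda, coefficient = sign(beta)*(|beta| - lambda) = 0.8100.

0.8100


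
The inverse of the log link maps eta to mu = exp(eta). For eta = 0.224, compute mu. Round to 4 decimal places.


The inverse log link gives:
mu = exp(0.224) = 1.2511.

1.2511


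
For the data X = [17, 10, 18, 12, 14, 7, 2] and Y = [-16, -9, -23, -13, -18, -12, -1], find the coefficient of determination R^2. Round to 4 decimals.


Fit the OLS line: b0 = -0.1133, b1 = -1.1401.
SSres = 45.6662.
SStot = 294.8571.
R^2 = 1 - 45.6662/294.8571 = 0.8451.

0.8451


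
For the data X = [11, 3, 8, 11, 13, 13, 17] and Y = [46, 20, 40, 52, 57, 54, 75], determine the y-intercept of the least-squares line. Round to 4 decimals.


First find the slope: b1 = 3.7751.
Means: xbar = 10.8571, ybar = 49.1429.
b0 = ybar - b1 * xbar = 49.1429 - 3.7751 * 10.8571 = 8.1565.

8.1565


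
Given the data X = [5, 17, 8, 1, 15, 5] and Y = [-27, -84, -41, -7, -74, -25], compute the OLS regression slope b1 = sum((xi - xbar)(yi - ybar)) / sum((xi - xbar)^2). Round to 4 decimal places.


First compute the means: xbar = 8.5000, ybar = -43.0000.
Then S_xx = sum((xi - xbar)^2) = 195.5000.
S_xy = sum((xi - xbar)(yi - ybar)) = -940.0000.
b1 = S_xy / S_xx = -940.0000 / 195.5000 = -4.8082.

-4.8082


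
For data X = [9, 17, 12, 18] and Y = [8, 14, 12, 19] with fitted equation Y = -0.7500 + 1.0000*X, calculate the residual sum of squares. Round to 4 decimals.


Compute predicted values, then residuals = yi - yhat_i.
Residuals: [-0.2500, -2.2500, 0.7500, 1.7500].
SSres = sum(residual^2) = 8.7500.

8.7500


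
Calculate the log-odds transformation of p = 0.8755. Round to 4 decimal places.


Compute the odds: 0.8755/0.1245 = 7.0321.
Take the natural log: ln(7.0321) = 1.9505.

1.9505


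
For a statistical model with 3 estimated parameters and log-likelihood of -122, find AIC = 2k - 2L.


AIC = 2*3 - 2*(-122).
= 6 + 244 = 250.

250


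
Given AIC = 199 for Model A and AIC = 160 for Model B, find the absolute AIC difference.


Absolute difference = |199 - 160| = 39.
The model with lower AIC (B) is preferred.

39


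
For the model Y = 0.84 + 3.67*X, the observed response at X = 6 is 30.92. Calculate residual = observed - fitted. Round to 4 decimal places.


Compute yhat = 0.84 + (3.67)(6) = 22.8600.
Residual = actual - predicted = 30.92 - 22.8600 = 8.0600.

8.0600


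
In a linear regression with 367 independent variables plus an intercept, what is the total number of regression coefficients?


Total coefficients = number of predictors + 1 (for the intercept).
= 367 + 1 = 368.

368


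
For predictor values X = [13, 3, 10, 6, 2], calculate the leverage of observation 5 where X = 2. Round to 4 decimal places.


Mean of X: xbar = 6.8000.
SXX = 86.8000.
For X = 2: h = 1/5 + (2 - 6.8000)^2/86.8000 = 0.4654.

0.4654


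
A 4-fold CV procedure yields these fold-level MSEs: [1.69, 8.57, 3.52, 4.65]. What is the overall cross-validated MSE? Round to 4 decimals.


Add all fold MSEs: 18.4300.
Divide by k = 4: 18.4300/4 = 4.6075.

4.6075


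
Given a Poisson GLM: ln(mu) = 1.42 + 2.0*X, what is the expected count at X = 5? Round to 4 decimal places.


Linear predictor: eta = 1.42 + (2.0)(5) = 11.4200.
Expected count: mu = exp(11.4200) = 91126.1419.

91126.1419


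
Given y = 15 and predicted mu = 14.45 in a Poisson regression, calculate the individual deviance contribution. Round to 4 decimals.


y/mu = 15/14.45 = 1.038062 (approx.), and ln(15/14.45) = 0.037356.
y * ln(y/mu) = 15 * 0.037356 = 0.560340.
y - mu = 0.55.
D = 2 * (0.560340 - 0.55) = 0.020680, which rounds to 0.0207.

0.0207


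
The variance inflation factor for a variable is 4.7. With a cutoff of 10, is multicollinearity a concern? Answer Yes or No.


Check: VIF = 4.7 vs threshold = 10.
Since 4.7 < 10, the answer is No.

No


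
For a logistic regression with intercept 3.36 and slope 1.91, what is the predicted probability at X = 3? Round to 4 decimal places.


z = 3.36 + 1.91 * 3 = 9.0900.
Sigmoid: P = 1 / (1 + exp(-9.0900)) = 0.9999.

0.9999


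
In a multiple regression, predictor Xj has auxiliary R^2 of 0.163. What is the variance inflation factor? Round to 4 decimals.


VIF = 1 / (1 - 0.163).
= 1 / 0.837 = 1.1947.

1.1947


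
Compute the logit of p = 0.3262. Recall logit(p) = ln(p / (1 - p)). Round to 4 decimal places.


The odds are p/(1-p) = 0.3262 / 0.6738 = 0.4841.
logit(p) = ln(0.4841) = -0.7254.

-0.7254


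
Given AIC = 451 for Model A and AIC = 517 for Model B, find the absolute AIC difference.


Compute |451 - 517| = 66.
Model A has the smaller AIC.

66


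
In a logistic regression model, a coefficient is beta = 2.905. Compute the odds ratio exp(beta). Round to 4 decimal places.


The odds ratio is computed as:
OR = e^(2.905) = 18.2652.

18.2652


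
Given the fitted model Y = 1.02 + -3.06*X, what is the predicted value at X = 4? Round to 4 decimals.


Plug X = 4 into Y = 1.02 + -3.06*X:
Y = 1.02 + -12.2400 = -11.2200.

-11.2200


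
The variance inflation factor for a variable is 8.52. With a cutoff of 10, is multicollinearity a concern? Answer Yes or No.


The threshold is 10.
VIF = 8.52 is < 10.
Multicollinearity indication: No.

No


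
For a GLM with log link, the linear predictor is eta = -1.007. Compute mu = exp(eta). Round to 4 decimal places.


mu = exp(eta) = exp(-1.007).
= 0.3653.

0.3653


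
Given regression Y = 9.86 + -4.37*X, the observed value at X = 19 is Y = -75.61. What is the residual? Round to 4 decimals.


Compute yhat = 9.86 + (-4.37)(19) = -73.1700.
Residual = actual - predicted = -75.61 - -73.1700 = -2.4400.

-2.4400


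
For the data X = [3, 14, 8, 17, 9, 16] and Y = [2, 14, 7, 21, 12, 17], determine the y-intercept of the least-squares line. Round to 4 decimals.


First find the slope: b1 = 1.2247.
Means: xbar = 11.1667, ybar = 12.1667.
b0 = ybar - b1 * xbar = 12.1667 - 1.2247 * 11.1667 = -1.5096.

-1.5096


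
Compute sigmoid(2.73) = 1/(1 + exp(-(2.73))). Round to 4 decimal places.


First, exp(-2.7300) = 0.0652.
Then sigma(z) = 1/(1 + 0.0652) = 0.9388.

0.9388


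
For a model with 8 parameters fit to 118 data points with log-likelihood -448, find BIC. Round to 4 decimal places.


k * ln(n) = 8 * ln(118) = 8 * 4.770685 = 38.165480.
-2 * loglik = -2 * (-448) = 896.
BIC = 38.165480 + 896 = 934.165480, which rounds to 934.1655.

934.1655


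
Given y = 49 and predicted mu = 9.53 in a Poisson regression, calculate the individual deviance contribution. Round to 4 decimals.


Compute y*ln(y/mu) = 49*ln(49/9.53) = 49*1.637376 = 80.231424.
y - mu = 39.47.
D = 2*(80.231424 - (39.47)) = 81.522848, which rounds to 81.5228.

81.5228


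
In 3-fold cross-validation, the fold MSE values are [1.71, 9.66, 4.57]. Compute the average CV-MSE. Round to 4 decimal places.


Sum of fold MSEs = 15.9400.
Average = 15.9400 / 3 = 5.3133.

5.3133


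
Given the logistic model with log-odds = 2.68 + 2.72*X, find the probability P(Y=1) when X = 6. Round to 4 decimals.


z = 2.68 + 2.72 * 6 = 19.0000.
Sigmoid: P = 1 / (1 + exp(-19.0000)) = 1.0000.

1.0000


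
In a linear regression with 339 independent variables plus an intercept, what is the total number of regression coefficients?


Including the intercept, the model has 339 predictor coefficients + 1 intercept.
Total = 340.

340


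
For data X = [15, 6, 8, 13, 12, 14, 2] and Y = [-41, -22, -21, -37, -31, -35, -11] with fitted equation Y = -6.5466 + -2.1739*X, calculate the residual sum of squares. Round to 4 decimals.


For each point, residual = actual - predicted.
Residuals: [-1.8449, -2.4100, 2.9378, -2.1927, 1.6334, 1.9812, -0.1056].
Sum of squared residuals = 29.2547.

29.2547


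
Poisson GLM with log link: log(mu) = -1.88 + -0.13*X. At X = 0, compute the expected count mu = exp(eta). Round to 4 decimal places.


Compute eta = -1.88 + -0.13 * 0 = -1.8800.
Apply inverse link: mu = e^-1.8800 = 0.1526.

0.1526


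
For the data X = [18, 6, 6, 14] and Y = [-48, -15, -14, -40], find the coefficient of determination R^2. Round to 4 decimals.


After computing the OLS fit (b0=2.4259, b1=-2.8796):
SSres = 7.1852, SStot = 902.7500.
R^2 = 1 - 7.1852/902.7500 = 0.9920.

0.9920


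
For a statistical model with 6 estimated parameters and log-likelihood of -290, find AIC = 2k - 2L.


AIC = 2k - 2*loglik = 2(6) - 2(-290).
= 12 + 580 = 592.

592


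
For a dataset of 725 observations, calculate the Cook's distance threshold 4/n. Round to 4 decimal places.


Cook's distance cutoff = 4/n = 4/725.
= 0.0055.

0.0055


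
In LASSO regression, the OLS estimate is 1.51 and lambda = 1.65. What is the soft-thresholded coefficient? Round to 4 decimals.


Check: |1.51| = 1.51 vs lambda = 1.65.
Since |beta| <= lambda, the coefficient is set to 0.
Soft-thresholded coefficient = 0.0000.

0.0000


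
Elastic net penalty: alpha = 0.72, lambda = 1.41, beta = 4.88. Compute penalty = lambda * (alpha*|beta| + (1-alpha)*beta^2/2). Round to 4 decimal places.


Compute:
L1 = 0.72 * 4.88 = 3.5136.
L2 = 0.28 * 4.88^2 / 2 = 3.3340.
Penalty = 1.41 * (3.5136 + 3.3340) = 9.6551.

9.6551


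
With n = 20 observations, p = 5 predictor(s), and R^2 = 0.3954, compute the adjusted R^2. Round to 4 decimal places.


Adjusted R^2 = 1 - (1 - R^2) * (n-1)/(n-p-1).
(1 - R^2) = 0.6046.
(n-1)/(n-p-1) = 19/14.
(1 - R^2) * (n-1) = 0.6046 * 19 = 11.4874.
Divide by (n-p-1): 11.4874 / 14 = 0.8205.
Adj R^2 = 1 - 0.8205 = 0.1795.

0.1795


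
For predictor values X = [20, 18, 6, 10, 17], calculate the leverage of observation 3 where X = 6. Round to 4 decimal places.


Mean of X: xbar = 14.2000.
SXX = 140.8000.
For X = 6: h = 1/5 + (6 - 14.2000)^2/140.8000 = 0.6776.

0.6776


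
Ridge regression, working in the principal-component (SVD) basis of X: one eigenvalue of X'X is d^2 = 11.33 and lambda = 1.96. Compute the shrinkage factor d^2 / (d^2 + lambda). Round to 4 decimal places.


Compute the denominator: 11.33 + 1.96 = 13.2900.
Shrinkage factor = 11.33 / 13.2900 = 0.8525.

0.8525


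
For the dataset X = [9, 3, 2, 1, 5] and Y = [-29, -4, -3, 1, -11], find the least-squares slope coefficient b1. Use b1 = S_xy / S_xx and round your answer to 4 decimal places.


Calculate xbar = 4.0000, ybar = -9.2000.
S_xx = 40.0000, S_xy = -149.0000.
Using b1 = S_xy / S_xx = -149.0000 / 40.0000, we get b1 = -3.7250.

-3.7250


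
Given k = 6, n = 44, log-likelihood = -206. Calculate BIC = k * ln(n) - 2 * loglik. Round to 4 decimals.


Compute k*ln(n) = 6*ln(44) = 6*3.784190 = 22.705140.
Then -2*loglik = 412.
BIC = 22.705140 + 412 = 434.705140, which rounds to 434.7051.

434.7051


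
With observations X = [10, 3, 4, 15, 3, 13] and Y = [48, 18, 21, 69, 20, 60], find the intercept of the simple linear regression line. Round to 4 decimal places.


First find the slope: b1 = 4.2014.
Means: xbar = 8.0000, ybar = 39.3333.
b0 = ybar - b1 * xbar = 39.3333 - 4.2014 * 8.0000 = 5.7222.

5.7222


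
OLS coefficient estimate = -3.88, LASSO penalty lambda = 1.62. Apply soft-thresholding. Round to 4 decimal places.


|beta_OLS| = 3.88.
lambda = 1.62.
Since |beta| > lambda, coefficient = sign(beta)*(|beta| - lambda) = -2.2600.
Result = -2.2600.

-2.2600


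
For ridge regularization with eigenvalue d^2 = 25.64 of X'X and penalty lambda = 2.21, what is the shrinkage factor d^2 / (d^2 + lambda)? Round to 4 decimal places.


Denominator = d^2 + lambda = 25.64 + 2.21 = 27.8500.
Shrinkage = 25.64 / 27.8500 = 0.9206.

0.9206


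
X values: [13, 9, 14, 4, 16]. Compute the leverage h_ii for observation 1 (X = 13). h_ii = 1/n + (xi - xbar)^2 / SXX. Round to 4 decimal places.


Compute xbar = 11.2000 with n = 5 observations.
SXX = 90.8000.
Leverage = 1/5 + (13 - 11.2000)^2/90.8000 = 0.2357.

0.2357


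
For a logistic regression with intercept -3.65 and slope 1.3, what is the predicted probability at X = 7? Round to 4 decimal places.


z = -3.65 + 1.3 * 7 = 5.4500.
Sigmoid: P = 1 / (1 + exp(-5.4500)) = 0.9957.

0.9957


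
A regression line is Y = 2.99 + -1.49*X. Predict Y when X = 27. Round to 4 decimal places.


Substitute X = 27 into the equation:
Y = 2.99 + -1.49 * 27 = 2.99 + -40.2300 = -37.2400.

-37.2400


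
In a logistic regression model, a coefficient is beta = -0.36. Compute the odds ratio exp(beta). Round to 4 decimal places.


Odds ratio = exp(beta) = exp(-0.36).
= 0.6977.

0.6977


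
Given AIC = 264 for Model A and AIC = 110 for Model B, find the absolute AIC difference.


Compute |264 - 110| = 154.
Model B has the smaller AIC.

154


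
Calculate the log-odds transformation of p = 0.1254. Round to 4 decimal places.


The odds are p/(1-p) = 0.1254 / 0.8746 = 0.1434.
logit(p) = ln(0.1434) = -1.9423.

-1.9423


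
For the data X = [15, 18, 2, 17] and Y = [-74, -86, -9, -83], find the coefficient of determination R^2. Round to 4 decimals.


Fit the OLS line: b0 = 0.5120, b1 = -4.8855.
SSres = 3.8253.
SStot = 3966.0000.
R^2 = 1 - 3.8253/3966.0000 = 0.9990.

0.9990


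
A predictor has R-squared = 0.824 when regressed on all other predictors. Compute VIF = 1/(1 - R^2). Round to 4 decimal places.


Using VIF = 1/(1 - R^2_j):
1 - 0.824 = 0.176.
VIF = 5.6818.

5.6818


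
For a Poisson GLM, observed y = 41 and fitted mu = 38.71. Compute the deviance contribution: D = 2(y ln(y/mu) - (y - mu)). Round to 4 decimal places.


y/mu = 41/38.71 = 1.059158 (approx.), and ln(41/38.71) = 0.057474.
y * ln(y/mu) = 41 * 0.057474 = 2.356434.
y - mu = 2.29.
D = 2 * (2.356434 - 2.29) = 0.132868, which rounds to 0.1329.

0.1329


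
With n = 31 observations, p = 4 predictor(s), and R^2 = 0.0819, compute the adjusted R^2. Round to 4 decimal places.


Adjusted R^2 = 1 - (1 - R^2) * (n-1)/(n-p-1).
(1 - R^2) = 0.9181.
(n-1)/(n-p-1) = 30/26.
(1 - R^2) * (n-1) = 0.9181 * 30 = 27.5430.
Divide by (n-p-1): 27.5430 / 26 = 1.0593.
Adj R^2 = 1 - 1.0593 = -0.0593.

-0.0593


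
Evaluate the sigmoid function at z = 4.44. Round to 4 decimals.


Compute exp(-4.4400) = 0.0118.
Sigmoid = 1 / (1 + 0.0118) = 1 / 1.0118 = 0.9883.

0.9883


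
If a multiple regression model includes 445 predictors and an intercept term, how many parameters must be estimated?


Each predictor gets one coefficient, plus one intercept.
Total parameters = 445 + 1 = 446.

446


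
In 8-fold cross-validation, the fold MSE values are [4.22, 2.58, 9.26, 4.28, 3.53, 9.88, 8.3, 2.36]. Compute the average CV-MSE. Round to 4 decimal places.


Add all fold MSEs: 44.4100.
Divide by k = 8: 44.4100/8 = 5.5513.

5.5513


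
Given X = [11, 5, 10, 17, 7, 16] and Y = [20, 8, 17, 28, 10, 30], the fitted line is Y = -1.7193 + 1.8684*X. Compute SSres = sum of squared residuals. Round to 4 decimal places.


Predicted values from Y = -1.7193 + 1.8684*X.
Residuals: [1.1669, 0.3773, 0.0353, -2.0435, -1.3595, 1.8249].
SSres = 10.8596.

10.8596


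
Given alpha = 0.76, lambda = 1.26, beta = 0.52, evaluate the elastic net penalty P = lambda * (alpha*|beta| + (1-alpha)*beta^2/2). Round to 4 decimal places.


L1 component = 0.76 * |0.52| = 0.3952.
L2 component = 0.24 * 0.52^2 / 2 = 0.0324.
Penalty = 1.26 * (0.3952 + 0.0324) = 1.26 * 0.4276 = 0.5388.

0.5388


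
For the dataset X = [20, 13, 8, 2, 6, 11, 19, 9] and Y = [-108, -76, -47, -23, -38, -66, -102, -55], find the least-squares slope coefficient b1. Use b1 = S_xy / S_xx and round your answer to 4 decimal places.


The sample means are xbar = 11.0000 and ybar = -64.3750.
Compute S_xx = 268.0000 and S_xy = -1292.0000.
Slope b1 = S_xy / S_xx = -1292.0000 / 268.0000 = -4.8209.

-4.8209


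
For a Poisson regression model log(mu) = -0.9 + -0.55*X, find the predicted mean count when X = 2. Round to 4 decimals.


Compute eta = -0.9 + -0.55 * 2 = -2.0000.
Apply inverse link: mu = e^-2.0000 = 0.1353.

0.1353


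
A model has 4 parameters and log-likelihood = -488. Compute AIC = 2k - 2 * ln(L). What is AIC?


Compute:
2k = 2*4 = 8.
-2*loglik = -2*(-488) = 976.
AIC = 8 + 976 = 984.

984


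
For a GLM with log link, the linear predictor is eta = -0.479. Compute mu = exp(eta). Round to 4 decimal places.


The inverse log link gives:
mu = exp(-0.479) = 0.6194.

0.6194


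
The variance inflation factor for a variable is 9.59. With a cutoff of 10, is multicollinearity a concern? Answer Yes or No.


The threshold is 10.
VIF = 9.59 is < 10.
Multicollinearity indication: No.

No


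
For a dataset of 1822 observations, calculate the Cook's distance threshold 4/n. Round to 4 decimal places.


Using the rule of thumb:
Threshold = 4 / 1822 = 0.0022.

0.0022


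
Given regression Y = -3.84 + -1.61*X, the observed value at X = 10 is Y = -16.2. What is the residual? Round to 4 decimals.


Fitted value at X = 10 is yhat = -3.84 + -1.61*10 = -19.9400.
Residual = -16.2 - -19.9400 = 3.7400.

3.7400


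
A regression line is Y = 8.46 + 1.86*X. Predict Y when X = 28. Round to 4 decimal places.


Predicted value:
Y = 8.46 + (1.86)(28) = 8.46 + 52.0800 = 60.5400.

60.5400


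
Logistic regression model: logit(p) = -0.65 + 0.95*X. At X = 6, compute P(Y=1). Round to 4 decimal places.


Compute z = -0.65 + (0.95)(6) = 5.0500.
exp(-z) = 0.0064.
P = 1/(1 + 0.0064) = 0.9936.

0.9936


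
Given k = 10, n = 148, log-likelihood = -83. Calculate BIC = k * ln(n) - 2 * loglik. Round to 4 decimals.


ln(148) = 4.997212.
k * ln(n) = 10 * 4.997212 = 49.972120.
-2L = 166.
BIC = 49.972120 + 166 = 215.972120, which rounds to 215.9721.

215.9721


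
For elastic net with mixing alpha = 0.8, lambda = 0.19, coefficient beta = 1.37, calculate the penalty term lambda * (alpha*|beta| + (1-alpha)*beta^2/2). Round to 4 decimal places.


Compute:
L1 = 0.8 * 1.37 = 1.0960.
L2 = 0.2 * 1.37^2 / 2 = 0.1877.
Penalty = 0.19 * (1.0960 + 0.1877) = 0.2439.

0.2439


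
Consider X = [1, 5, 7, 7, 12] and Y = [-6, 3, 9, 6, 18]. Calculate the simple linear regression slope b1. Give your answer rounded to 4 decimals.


First compute the means: xbar = 6.4000, ybar = 6.0000.
Then S_xx = sum((xi - xbar)^2) = 63.2000.
S_xy = sum((xi - xbar)(yi - ybar)) = 138.0000.
b1 = S_xy / S_xx = 138.0000 / 63.2000 = 2.1835.

2.1835


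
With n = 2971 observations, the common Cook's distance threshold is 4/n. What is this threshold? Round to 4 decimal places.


Using the rule of thumb:
Threshold = 4 / 2971 = 0.0013.

0.0013


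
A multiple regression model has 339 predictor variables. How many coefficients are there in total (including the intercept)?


Total coefficients = number of predictors + 1 (for the intercept).
= 339 + 1 = 340.

340


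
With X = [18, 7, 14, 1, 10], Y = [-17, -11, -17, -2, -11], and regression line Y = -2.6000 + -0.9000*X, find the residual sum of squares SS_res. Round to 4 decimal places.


Predicted values from Y = -2.6000 + -0.9000*X.
Residuals: [1.8000, -2.1000, -1.8000, 1.5000, 0.6000].
SSres = 13.5000.

13.5000


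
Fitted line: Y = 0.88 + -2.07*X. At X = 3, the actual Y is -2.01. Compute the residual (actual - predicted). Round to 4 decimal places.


Predicted = 0.88 + -2.07 * 3 = -5.3300.
Residual = -2.01 - -5.3300 = 3.3200.

3.3200


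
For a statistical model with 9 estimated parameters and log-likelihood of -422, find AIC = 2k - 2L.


Compute:
2k = 2*9 = 18.
-2*loglik = -2*(-422) = 844.
AIC = 18 + 844 = 862.

862


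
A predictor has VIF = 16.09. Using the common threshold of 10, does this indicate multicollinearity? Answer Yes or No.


Compare VIF = 16.09 to the threshold of 10.
16.09 >= 10, so the answer is Yes.

Yes


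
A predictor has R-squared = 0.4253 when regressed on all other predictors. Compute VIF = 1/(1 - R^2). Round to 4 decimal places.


Using VIF = 1/(1 - R^2_j):
1 - 0.4253 = 0.5747.
VIF = 1.7400.

1.7400


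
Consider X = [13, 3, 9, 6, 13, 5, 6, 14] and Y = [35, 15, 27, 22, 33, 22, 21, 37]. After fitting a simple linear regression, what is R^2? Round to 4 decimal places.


After computing the OLS fit (b0=10.7746, b1=1.8232):
SSres = 9.5670, SStot = 428.0000.
R^2 = 1 - 9.5670/428.0000 = 0.9776.

0.9776
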